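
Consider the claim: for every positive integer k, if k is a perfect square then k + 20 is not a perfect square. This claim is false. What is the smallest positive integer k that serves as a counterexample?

k = 16

Check each positive integer k in order until k is a perfect square but k + 20 is a perfect square.
For k = 1, 4, 9 the conclusion holds.
k = 16: 16 = 4² and 16 + 20 = 36 = 6².
So k = 16 is the smallest counterexample.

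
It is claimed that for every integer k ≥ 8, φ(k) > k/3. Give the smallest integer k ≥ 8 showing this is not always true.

Check each integer k ≥ 8 in order until the claim fails.
The first 4 eligible values, up to k = 11, all satisfy the conclusion.
k = 12: φ(12) = 4 and 12/3 = 4, so φ(12) ≤ 12/3.
Thus k = 12 disproves the claim, and no smaller k works.

k = 12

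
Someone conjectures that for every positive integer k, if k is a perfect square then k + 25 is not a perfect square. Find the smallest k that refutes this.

Check each positive integer k in order until k is a perfect square but k + 25 is a perfect square.
The first 11 eligible values, up to k = 121, all satisfy the conclusion.
k = 144: 144 = 12² and 144 + 25 = 169 = 13².

k = 144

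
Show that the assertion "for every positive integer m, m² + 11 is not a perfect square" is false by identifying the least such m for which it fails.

Check each positive integer m in order until m² + 11 is a perfect square.
For m = 1, 2, 3, 4 the conclusion holds.
m = 5: 5² + 11 = 36 = 6², a perfect square.

m = 5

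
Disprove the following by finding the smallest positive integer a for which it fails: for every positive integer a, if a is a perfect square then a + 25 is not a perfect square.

A counterexample is any positive integer a such that a is a perfect square but a + 25 is a perfect square; we check each in order.
The first 11 eligible values, up to a = 121, all satisfy the conclusion.
a = 144: 144 = 12² and 144 + 25 = 169 = 13².

a = 144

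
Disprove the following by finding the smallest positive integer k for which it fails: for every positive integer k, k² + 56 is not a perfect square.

The first 4 eligible values, up to k = 4, all satisfy the conclusion.
k = 5: 5² + 56 = 81 = 9², a perfect square.

k = 5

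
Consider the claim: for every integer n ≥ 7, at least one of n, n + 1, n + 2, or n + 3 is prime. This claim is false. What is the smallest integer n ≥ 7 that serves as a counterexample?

n = 24

For n = 7, 8, 9, 10, …, 21, 22, 23 the conclusion holds.
n = 24: 24 = 2 × 12; 25 = 5 × 5; 26 = 2 × 13; 27 = 3 × 9 — all composite.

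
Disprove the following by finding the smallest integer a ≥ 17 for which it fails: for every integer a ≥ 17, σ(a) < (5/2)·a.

A counterexample is any integer a ≥ 17 such that the claim fails; we check each in order.
For a = 17, 18, 19, 20, 21, 22, 23 the conclusion holds.
a = 24: σ(24) = 60; 60 ≥ 60.

a = 24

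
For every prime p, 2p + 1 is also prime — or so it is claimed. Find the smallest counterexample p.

p = 7

A counterexample is any prime p such that 2p + 1 is not prime; we check each in order.
p = 2: 2p + 1 = 5, prime.
p = 3: 2p + 1 = 7, prime.
p = 5: 2p + 1 = 11, prime.
p = 7: 2p + 1 = 15 = 3 × 5, not prime.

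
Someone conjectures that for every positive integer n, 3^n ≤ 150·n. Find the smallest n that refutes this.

A counterexample is any positive integer n such that 3^n > 150·n; we check each in order.
The first 6 eligible values, up to n = 6, all satisfy the conclusion.
n = 7: 3^n = 2187 and 150·n = 1050, so 2187 > 1050.

n = 7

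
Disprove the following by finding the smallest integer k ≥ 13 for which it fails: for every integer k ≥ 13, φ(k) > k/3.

The first 5 eligible values, up to k = 17, all satisfy the conclusion.
k = 18: φ(18) = 6 and 18/3 = 6, so φ(18) ≤ 18/3.

k = 18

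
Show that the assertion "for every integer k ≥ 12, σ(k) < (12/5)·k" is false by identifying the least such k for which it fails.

k = 24

We need the least integer k ≥ 12 for which the claim fails.
The first 12 eligible values, up to k = 23, all satisfy the conclusion.
k = 24: σ(24) = 60; 60 ≥ 288/5.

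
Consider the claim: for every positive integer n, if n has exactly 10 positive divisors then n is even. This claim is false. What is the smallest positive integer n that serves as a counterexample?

n = 405

We need the least positive integer n for which n has exactly 10 positive divisors but n is odd.
For n = 48, 80, 112, 162, 176, 208, 272, 304, 368 the conclusion holds.
n = 405: divisors of 405: 10 divisors; 405 is odd.
Hence n = 405 is a counterexample.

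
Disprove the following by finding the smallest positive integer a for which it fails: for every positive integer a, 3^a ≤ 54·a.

A counterexample is any positive integer a such that 3^a > 54·a; we check each in order.
a = 1: 3^a = 3 and 54·a = 54, so 3 ≤ 54.
a = 2: 3^a = 9 and 54·a = 108, so 9 ≤ 108.
a = 3: 3^a = 27 and 54·a = 162, so 27 ≤ 162.
a = 4: 3^a = 81 and 54·a = 216, so 81 ≤ 216.
a = 5: 3^a = 243 and 54·a = 270, so 243 ≤ 270.
a = 6: 3^a = 729 and 54·a = 324, so 729 > 324.
So a = 6 is the smallest counterexample.

a = 6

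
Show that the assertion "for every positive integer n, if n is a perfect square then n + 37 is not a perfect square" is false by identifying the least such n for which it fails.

n = 324

Check each positive integer n in order until n is a perfect square but n + 37 is a perfect square.
The first 17 eligible values, up to n = 289, all satisfy the conclusion.
n = 324: 324 = 18² and 324 + 37 = 361 = 19².
So n = 324 is the smallest counterexample.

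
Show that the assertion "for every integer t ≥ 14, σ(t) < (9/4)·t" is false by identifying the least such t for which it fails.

A counterexample is any integer t ≥ 14 such that the claim fails; we check each in order.
The first 10 eligible values, up to t = 23, all satisfy the conclusion.
t = 24: σ(24) = 60; 60 ≥ 54.

t = 24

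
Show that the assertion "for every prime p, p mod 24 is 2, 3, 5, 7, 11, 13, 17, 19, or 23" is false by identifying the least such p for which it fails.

p = 73

A counterexample is any prime p such that the claim fails; we check each in order.
For p = 2, 3, 5, 7, …, 61, 67, 71 the conclusion holds.
p = 73: 73 mod 24 = 1 — not in {2, 3, 5, 7, 11, 13, 17, 19, 23}.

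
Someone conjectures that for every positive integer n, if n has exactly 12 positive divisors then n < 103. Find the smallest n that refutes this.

Check each positive integer n in order until n has exactly 12 positive divisors but the claim fails.
The first 5 eligible values, up to n = 96, all satisfy the conclusion.
n = 108: τ(108) = 12; 108 ≥ 103.

n = 108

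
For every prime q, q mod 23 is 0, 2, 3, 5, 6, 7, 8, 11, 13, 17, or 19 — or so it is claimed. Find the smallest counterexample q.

Check each prime q in order until the claim fails.
The first 11 eligible values, up to q = 31, all satisfy the conclusion.
q = 37: 37 mod 23 = 14 — not in {0, 2, 3, 5, 6, 7, 8, 11, 13, 17, 19}.
Hence q = 37 is a counterexample.

q = 37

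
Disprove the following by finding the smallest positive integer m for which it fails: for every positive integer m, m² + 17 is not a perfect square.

Check each positive integer m in order until m² + 17 is a perfect square.
For m = 1, 2, 3, 4, 5, 6, 7 the conclusion holds.
m = 8: 8² + 17 = 81 = 9², a perfect square.
Hence m = 8 is a counterexample.

m = 8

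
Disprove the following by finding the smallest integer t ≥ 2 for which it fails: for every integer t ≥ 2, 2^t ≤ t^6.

For t = 2, 3, 4, 5, …, 27, 28, 29 the conclusion holds.
t = 30: 2^t = 1073741824 and t^6 = 729000000, so 1073741824 > 729000000.

t = 30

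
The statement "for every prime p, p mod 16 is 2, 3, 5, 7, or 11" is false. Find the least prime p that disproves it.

p = 13

A counterexample is any prime p such that the claim fails; we check each in order.
The first 5 eligible values, up to p = 11, all satisfy the conclusion.
p = 13: 13 mod 16 = 13 — not in {2, 3, 5, 7, 11}.
Hence p = 13 is a counterexample.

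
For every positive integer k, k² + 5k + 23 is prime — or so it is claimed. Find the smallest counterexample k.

k = 14

Check each positive integer k in order until k² + 5k + 23 is not prime.
For k = 1, 2, 3, 4, …, 11, 12, 13 the conclusion holds.
k = 14: k² + 5k + 23 = 289 = 17 × 17, composite.
Thus k = 14 disproves the claim, and no smaller k works.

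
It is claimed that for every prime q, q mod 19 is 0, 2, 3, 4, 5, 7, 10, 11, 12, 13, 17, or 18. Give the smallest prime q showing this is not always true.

q = 47

For q = 2, 3, 5, 7, …, 37, 41, 43 the conclusion holds.
q = 47: 47 mod 19 = 9 — not in {0, 2, 3, 4, 5, 7, 10, 11, 12, 13, 17, 18}.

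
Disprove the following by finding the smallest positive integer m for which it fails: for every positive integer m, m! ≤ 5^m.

For m = 1, 2, 3, 4, …, 9, 10, 11 the conclusion holds.
m = 12: m! = 479001600 and 5^m = 244140625, so 479001600 > 244140625.
So m = 12 is the smallest counterexample.

m = 12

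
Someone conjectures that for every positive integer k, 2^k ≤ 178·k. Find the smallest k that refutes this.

A counterexample is any positive integer k such that 2^k > 178·k; we check each in order.
For k = 1, 2, 3, 4, 5, 6, 7, 8, 9, 10 the conclusion holds.
k = 11: 2^k = 2048 and 178·k = 1958, so 2048 > 1958.

k = 11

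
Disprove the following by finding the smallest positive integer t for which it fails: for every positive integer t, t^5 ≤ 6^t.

t = 3

For t = 1, 2 the conclusion holds.
t = 3: t^5 = 243 and 6^t = 216, so 243 > 216.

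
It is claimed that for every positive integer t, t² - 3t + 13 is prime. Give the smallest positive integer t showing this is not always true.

For t = 1, 2, 3, 4, …, 9, 10, 11 the conclusion holds.
t = 12: t² - 3t + 13 = 121 = 11 × 11, composite.

t = 12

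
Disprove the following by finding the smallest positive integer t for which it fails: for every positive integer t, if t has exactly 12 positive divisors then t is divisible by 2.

t = 315

We need the least positive integer t for which t has exactly 12 positive divisors but t is not divisible by 2.
The first 24 eligible values, up to t = 308, all satisfy the conclusion.
t = 315: τ(315) = 12; 315 mod 2 = 1.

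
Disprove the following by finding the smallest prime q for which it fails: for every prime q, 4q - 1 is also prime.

For q = 2, 3, 5 the conclusion holds.
q = 7: 4q - 1 = 27 = 3 × 9, not prime.
So q = 7 is the smallest counterexample.

q = 7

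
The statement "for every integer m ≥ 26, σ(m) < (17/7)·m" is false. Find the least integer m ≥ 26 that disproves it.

m = 36

A counterexample is any integer m ≥ 26 such that the claim fails; we check each in order.
The first 10 eligible values, up to m = 35, all satisfy the conclusion.
m = 36: σ(36) = 91; 91 ≥ 612/7.
So m = 36 is the smallest counterexample.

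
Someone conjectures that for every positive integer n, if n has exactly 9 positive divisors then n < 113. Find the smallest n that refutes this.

n = 196

Check each positive integer n in order until n has exactly 9 positive divisors but the claim fails.
n = 36: τ(36) = 9; 36 < 113.
n = 100: τ(100) = 9; 100 < 113.
n = 196: τ(196) = 9; 196 ≥ 113.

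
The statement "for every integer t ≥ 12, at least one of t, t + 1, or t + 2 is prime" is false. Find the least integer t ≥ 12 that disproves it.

t = 14

We need the least integer t ≥ 12 for which t, t + 1, t + 2 are all composite.
t = 12: 13 is prime.
t = 13: 13 is prime.
t = 14: 14 = 2 × 7; 15 = 3 × 5; 16 = 2 × 8 — all composite.
Hence t = 14 is a counterexample.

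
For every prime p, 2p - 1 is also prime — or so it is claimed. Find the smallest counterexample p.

We need the least prime p for which 2p - 1 is not prime.
p = 2: 2p - 1 = 3, prime.
p = 3: 2p - 1 = 5, prime.
p = 5: 2p - 1 = 9 = 3 × 3, not prime.
Hence p = 5 is a counterexample.

p = 5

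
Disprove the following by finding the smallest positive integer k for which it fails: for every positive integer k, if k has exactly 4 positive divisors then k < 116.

Check each positive integer k in order until k has exactly 4 positive divisors but the claim fails.
The first 35 eligible values, up to k = 115, all satisfy the conclusion.
k = 118: τ(118) = 4; 118 ≥ 116.
Thus k = 118 disproves the claim, and no smaller k works.

k = 118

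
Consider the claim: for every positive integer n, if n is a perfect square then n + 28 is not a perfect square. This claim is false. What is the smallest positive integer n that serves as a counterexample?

n = 36

Check each positive integer n in order until n is a perfect square but n + 28 is a perfect square.
For n = 1, 4, 9, 16, 25 the conclusion holds.
n = 36: 36 = 6² and 36 + 28 = 64 = 8².
So n = 36 is the smallest counterexample.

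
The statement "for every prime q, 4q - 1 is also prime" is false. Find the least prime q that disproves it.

q = 7

For q = 2, 3, 5 the conclusion holds.
q = 7: 4q - 1 = 27 = 3 × 9, not prime.
So q = 7 is the smallest counterexample.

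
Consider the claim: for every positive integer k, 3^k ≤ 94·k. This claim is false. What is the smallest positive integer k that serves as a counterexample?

Check each positive integer k in order until 3^k > 94·k.
k = 1: 3^k = 3 and 94·k = 94, so 3 ≤ 94.
k = 2: 3^k = 9 and 94·k = 188, so 9 ≤ 188.
k = 3: 3^k = 27 and 94·k = 282, so 27 ≤ 282.
k = 4: 3^k = 81 and 94·k = 376, so 81 ≤ 376.
k = 5: 3^k = 243 and 94·k = 470, so 243 ≤ 470.
k = 6: 3^k = 729 and 94·k = 564, so 729 > 564.
So k = 6 is the smallest counterexample.

k = 6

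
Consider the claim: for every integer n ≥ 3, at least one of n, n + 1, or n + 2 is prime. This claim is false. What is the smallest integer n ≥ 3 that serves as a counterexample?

n = 8

A counterexample is any integer n ≥ 3 such that n, n + 1, n + 2 are all composite; we check each in order.
For n = 3, 4, 5, 6, 7 the conclusion holds.
n = 8: 8 = 2 × 4; 9 = 3 × 3; 10 = 2 × 5 — all composite.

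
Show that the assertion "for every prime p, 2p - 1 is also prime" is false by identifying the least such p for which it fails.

p = 5

We need the least prime p for which 2p - 1 is not prime.
For p = 2, 3 the conclusion holds.
p = 5: 2p - 1 = 9 = 3 × 3, not prime.
So p = 5 is the smallest counterexample.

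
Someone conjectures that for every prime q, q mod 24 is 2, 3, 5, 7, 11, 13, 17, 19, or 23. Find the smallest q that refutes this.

q = 73

Check each prime q in order until the claim fails.
For q = 2, 3, 5, 7, …, 61, 67, 71 the conclusion holds.
q = 73: 73 mod 24 = 1 — not in {2, 3, 5, 7, 11, 13, 17, 19, 23}.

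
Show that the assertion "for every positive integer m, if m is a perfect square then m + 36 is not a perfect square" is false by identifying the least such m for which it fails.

m = 64

m = 1: 1 + 36 = 37, not a perfect square.
m = 4: 4 + 36 = 40, not a perfect square.
m = 9: 9 + 36 = 45, not a perfect square.
m = 16: 16 + 36 = 52, not a perfect square.
m = 25: 25 + 36 = 61, not a perfect square.
m = 36: 36 + 36 = 72, not a perfect square.
m = 49: 49 + 36 = 85, not a perfect square.
m = 64: 64 = 8² and 64 + 36 = 100 = 10².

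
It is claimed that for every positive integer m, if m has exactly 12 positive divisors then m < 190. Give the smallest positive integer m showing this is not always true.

The first 12 eligible values, up to m = 160, all satisfy the conclusion.
m = 198: τ(198) = 12; 198 ≥ 190.

m = 198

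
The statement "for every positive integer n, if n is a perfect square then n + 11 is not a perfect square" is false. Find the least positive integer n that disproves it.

n = 25

The first 4 eligible values, up to n = 16, all satisfy the conclusion.
n = 25: 25 = 5² and 25 + 11 = 36 = 6².
So n = 25 is the smallest counterexample.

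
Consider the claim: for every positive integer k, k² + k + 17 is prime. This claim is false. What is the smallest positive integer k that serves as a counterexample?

Check each positive integer k in order until k² + k + 17 is not prime.
For k = 1, 2, 3, 4, …, 13, 14, 15 the conclusion holds.
k = 16: k² + k + 17 = 289 = 17 × 17, composite.
Hence k = 16 is a counterexample.

k = 16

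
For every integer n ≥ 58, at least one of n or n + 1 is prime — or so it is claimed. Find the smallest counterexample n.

n = 62

A counterexample is any integer n ≥ 58 such that n, n + 1 are both composite; we check each in order.
n = 58: 59 is prime.
n = 59: 59 is prime.
n = 60: 61 is prime.
n = 61: 61 is prime.
n = 62: 62 = 2 × 31; 63 = 3 × 21 — both composite.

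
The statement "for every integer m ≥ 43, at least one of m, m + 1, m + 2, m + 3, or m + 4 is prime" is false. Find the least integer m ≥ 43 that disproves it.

We need the least integer m ≥ 43 for which m, m + 1, m + 2, m + 3, m + 4 are all composite.
The first 5 eligible values, up to m = 47, all satisfy the conclusion.
m = 48: 48 = 2 × 24; 49 = 7 × 7; 50 = 2 × 25; 51 = 3 × 17; 52 = 2 × 26 — all composite.

m = 48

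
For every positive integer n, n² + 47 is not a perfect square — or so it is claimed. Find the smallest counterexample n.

We need the least positive integer n for which n² + 47 is a perfect square.
For n = 1, 2, 3, 4, …, 20, 21, 22 the conclusion holds.
n = 23: 23² + 47 = 576 = 24², a perfect square.
Hence n = 23 is a counterexample.

n = 23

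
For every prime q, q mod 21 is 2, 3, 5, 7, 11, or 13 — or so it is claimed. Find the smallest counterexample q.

Check each prime q in order until the claim fails.
q = 2: 2 mod 21 = 2.
q = 3: 3 mod 21 = 3.
q = 5: 5 mod 21 = 5.
q = 7: 7 mod 21 = 7.
q = 11: 11 mod 21 = 11.
q = 13: 13 mod 21 = 13.
q = 17: 17 mod 21 = 17 — not in {2, 3, 5, 7, 11, 13}.
Hence q = 17 is a counterexample.

q = 17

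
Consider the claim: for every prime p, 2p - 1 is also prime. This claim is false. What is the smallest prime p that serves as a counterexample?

For p = 2, 3 the conclusion holds.
p = 5: 2p - 1 = 9 = 3 × 3, not prime.

p = 5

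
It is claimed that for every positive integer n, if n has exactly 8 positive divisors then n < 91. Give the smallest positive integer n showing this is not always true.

We need the least positive integer n for which n has exactly 8 positive divisors but the claim fails.
For n = 24, 30, 40, 42, 54, 56, 66, 70, 78, 88 the conclusion holds.
n = 102: τ(102) = 8; 102 ≥ 91.
So n = 102 is the smallest counterexample.

n = 102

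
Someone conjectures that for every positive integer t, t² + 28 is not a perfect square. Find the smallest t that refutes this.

t = 6

Check each positive integer t in order until t² + 28 is a perfect square.
The first 5 eligible values, up to t = 5, all satisfy the conclusion.
t = 6: 6² + 28 = 64 = 8², a perfect square.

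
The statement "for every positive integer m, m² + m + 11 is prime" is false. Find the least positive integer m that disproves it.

Check each positive integer m in order until m² + m + 11 is not prime.
For m = 1, 2, 3, 4, 5, 6, 7, 8, 9 the conclusion holds.
m = 10: m² + m + 11 = 121 = 11 × 11, composite.
Thus m = 10 disproves the claim, and no smaller m works.

m = 10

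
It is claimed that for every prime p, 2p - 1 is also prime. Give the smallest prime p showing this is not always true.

We need the least prime p for which 2p - 1 is not prime.
For p = 2, 3 the conclusion holds.
p = 5: 2p - 1 = 9 = 3 × 3, not prime.
Thus p = 5 disproves the claim, and no smaller p works.

p = 5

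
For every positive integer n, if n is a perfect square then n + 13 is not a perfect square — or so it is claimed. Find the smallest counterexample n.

A counterexample is any positive integer n such that n is a perfect square but n + 13 is a perfect square; we check each in order.
For n = 1, 4, 9, 16, 25 the conclusion holds.
n = 36: 36 = 6² and 36 + 13 = 49 = 7².
So n = 36 is the smallest counterexample.

n = 36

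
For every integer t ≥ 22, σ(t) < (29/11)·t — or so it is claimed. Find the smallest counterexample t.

Check each integer t ≥ 22 in order until the claim fails.
For t = 22, 23, 24, 25, …, 57, 58, 59 the conclusion holds.
t = 60: σ(60) = 168; 168 ≥ 1740/11.
Hence t = 60 is a counterexample.

t = 60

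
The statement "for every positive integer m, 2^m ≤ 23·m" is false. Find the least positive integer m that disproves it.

Check each positive integer m in order until 2^m > 23·m.
For m = 1, 2, 3, 4, 5, 6, 7 the conclusion holds.
m = 8: 2^m = 256 and 23·m = 184, so 256 > 184.

m = 8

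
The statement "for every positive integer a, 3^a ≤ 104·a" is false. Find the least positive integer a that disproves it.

a = 6

A counterexample is any positive integer a such that 3^a > 104·a; we check each in order.
The first 5 eligible values, up to a = 5, all satisfy the conclusion.
a = 6: 3^a = 729 and 104·a = 624, so 729 > 624.
Thus a = 6 disproves the claim, and no smaller a works.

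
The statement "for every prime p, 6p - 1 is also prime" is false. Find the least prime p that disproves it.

p = 11

Check each prime p in order until 6p - 1 is not prime.
p = 2: 6p - 1 = 11, prime.
p = 3: 6p - 1 = 17, prime.
p = 5: 6p - 1 = 29, prime.
p = 7: 6p - 1 = 41, prime.
p = 11: 6p - 1 = 65 = 5 × 13, not prime.
So p = 11 is the smallest counterexample.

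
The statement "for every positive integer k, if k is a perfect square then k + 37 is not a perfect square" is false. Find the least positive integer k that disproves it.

k = 324

For k = 1, 4, 9, 16, …, 225, 256, 289 the conclusion holds.
k = 324: 324 = 18² and 324 + 37 = 361 = 19².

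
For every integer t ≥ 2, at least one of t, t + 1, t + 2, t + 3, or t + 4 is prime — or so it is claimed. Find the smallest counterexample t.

t = 24

For t = 2, 3, 4, 5, …, 21, 22, 23 the conclusion holds.
t = 24: 24 = 2 × 12; 25 = 5 × 5; 26 = 2 × 13; 27 = 3 × 9; 28 = 2 × 14 — all composite.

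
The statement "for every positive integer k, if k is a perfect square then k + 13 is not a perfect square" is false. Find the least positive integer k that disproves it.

k = 36

k = 1: 1 + 13 = 14, not a perfect square.
k = 4: 4 + 13 = 17, not a perfect square.
k = 9: 9 + 13 = 22, not a perfect square.
k = 16: 16 + 13 = 29, not a perfect square.
k = 25: 25 + 13 = 38, not a perfect square.
k = 36: 36 = 6² and 36 + 13 = 49 = 7².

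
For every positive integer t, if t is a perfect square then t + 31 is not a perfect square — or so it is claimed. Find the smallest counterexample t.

We need the least positive integer t for which t is a perfect square but t + 31 is a perfect square.
For t = 1, 4, 9, 16, …, 144, 169, 196 the conclusion holds.
t = 225: 225 = 15² and 225 + 31 = 256 = 16².
So t = 225 is the smallest counterexample.

t = 225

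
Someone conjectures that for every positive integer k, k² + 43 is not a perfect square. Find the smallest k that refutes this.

The first 20 eligible values, up to k = 20, all satisfy the conclusion.
k = 21: 21² + 43 = 484 = 22², a perfect square.
Thus k = 21 disproves the claim, and no smaller k works.

k = 21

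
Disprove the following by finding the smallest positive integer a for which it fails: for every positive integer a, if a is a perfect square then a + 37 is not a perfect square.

a = 324

Check each positive integer a in order until a is a perfect square but a + 37 is a perfect square.
For a = 1, 4, 9, 16, …, 225, 256, 289 the conclusion holds.
a = 324: 324 = 18² and 324 + 37 = 361 = 19².
Hence a = 324 is a counterexample.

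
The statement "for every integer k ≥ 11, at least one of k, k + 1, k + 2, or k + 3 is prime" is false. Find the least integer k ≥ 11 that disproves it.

k = 24

The first 13 eligible values, up to k = 23, all satisfy the conclusion.
k = 24: 24 = 2 × 12; 25 = 5 × 5; 26 = 2 × 13; 27 = 3 × 9 — all composite.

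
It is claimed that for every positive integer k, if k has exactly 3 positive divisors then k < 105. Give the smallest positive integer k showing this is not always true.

k = 121

We need the least positive integer k for which k has exactly 3 positive divisors but the claim fails.
The first 4 eligible values, up to k = 49, all satisfy the conclusion.
k = 121: τ(121) = 3; 121 ≥ 105.
Thus k = 121 disproves the claim, and no smaller k works.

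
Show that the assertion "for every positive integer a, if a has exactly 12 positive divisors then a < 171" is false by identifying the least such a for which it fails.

a = 198

A counterexample is any positive integer a such that a has exactly 12 positive divisors but the claim fails; we check each in order.
For a = 60, 72, 84, 90, …, 150, 156, 160 the conclusion holds.
a = 198: τ(198) = 12; 198 ≥ 171.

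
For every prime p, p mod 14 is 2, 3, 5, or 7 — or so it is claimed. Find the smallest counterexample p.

p = 11

A counterexample is any prime p such that the claim fails; we check each in order.
p = 2: 2 mod 14 = 2.
p = 3: 3 mod 14 = 3.
p = 5: 5 mod 14 = 5.
p = 7: 7 mod 14 = 7.
p = 11: 11 mod 14 = 11 — not in {2, 3, 5, 7}.
Hence p = 11 is a counterexample.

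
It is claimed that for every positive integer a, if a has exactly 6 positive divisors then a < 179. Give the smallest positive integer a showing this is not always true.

Check each positive integer a in order until a has exactly 6 positive divisors but the claim fails.
The first 26 eligible values, up to a = 175, all satisfy the conclusion.
a = 188: τ(188) = 6; 188 ≥ 179.
Thus a = 188 disproves the claim, and no smaller a works.

a = 188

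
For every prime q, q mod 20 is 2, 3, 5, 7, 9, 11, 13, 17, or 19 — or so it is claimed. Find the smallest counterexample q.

For q = 2, 3, 5, 7, …, 29, 31, 37 the conclusion holds.
q = 41: 41 mod 20 = 1 — not in {2, 3, 5, 7, 9, 11, 13, 17, 19}.
Thus q = 41 disproves the claim, and no smaller q works.

q = 41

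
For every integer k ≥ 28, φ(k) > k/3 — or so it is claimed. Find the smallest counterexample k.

k = 30

For k = 28, 29 the conclusion holds.
k = 30: φ(30) = 8 and 30/3 = 10, so φ(30) ≤ 30/3.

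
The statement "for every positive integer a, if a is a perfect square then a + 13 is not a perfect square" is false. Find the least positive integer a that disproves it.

a = 36

Check each positive integer a in order until a is a perfect square but a + 13 is a perfect square.
For a = 1, 4, 9, 16, 25 the conclusion holds.
a = 36: 36 = 6² and 36 + 13 = 49 = 7².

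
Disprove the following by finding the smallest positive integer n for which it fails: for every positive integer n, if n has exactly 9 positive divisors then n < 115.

n = 36: τ(36) = 9; 36 < 115.
n = 100: τ(100) = 9; 100 < 115.
n = 196: τ(196) = 9; 196 ≥ 115.

n = 196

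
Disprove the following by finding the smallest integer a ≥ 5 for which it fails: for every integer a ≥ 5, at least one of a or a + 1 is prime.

We need the least integer a ≥ 5 for which a, a + 1 are both composite.
For a = 5, 6, 7 the conclusion holds.
a = 8: 8 = 2 × 4; 9 = 3 × 3 — both composite.
Hence a = 8 is a counterexample.

a = 8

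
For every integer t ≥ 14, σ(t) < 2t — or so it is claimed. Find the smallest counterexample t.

t = 18

Check each integer t ≥ 14 in order until the claim fails.
The first 4 eligible values, up to t = 17, all satisfy the conclusion.
t = 18: σ(18) = 39; 39 ≥ 36.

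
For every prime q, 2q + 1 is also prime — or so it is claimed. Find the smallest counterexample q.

We need the least prime q for which 2q + 1 is not prime.
For q = 2, 3, 5 the conclusion holds.
q = 7: 2q + 1 = 15 = 3 × 5, not prime.
So q = 7 is the smallest counterexample.

q = 7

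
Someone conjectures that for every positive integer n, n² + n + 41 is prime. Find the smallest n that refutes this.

n = 40

Check each positive integer n in order until n² + n + 41 is not prime.
For n = 1, 2, 3, 4, …, 37, 38, 39 the conclusion holds.
n = 40: n² + n + 41 = 1681 = 41 × 41, composite.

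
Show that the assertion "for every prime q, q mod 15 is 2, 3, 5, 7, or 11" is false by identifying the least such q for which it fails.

q = 13

We need the least prime q for which the claim fails.
The first 5 eligible values, up to q = 11, all satisfy the conclusion.
q = 13: 13 mod 15 = 13 — not in {2, 3, 5, 7, 11}.
Hence q = 13 is a counterexample.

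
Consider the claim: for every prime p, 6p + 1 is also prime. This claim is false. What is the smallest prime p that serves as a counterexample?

The first 7 eligible values, up to p = 17, all satisfy the conclusion.
p = 19: 6p + 1 = 115 = 5 × 23, not prime.

p = 19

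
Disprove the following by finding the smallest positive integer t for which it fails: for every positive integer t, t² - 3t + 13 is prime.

For t = 1, 2, 3, 4, …, 9, 10, 11 the conclusion holds.
t = 12: t² - 3t + 13 = 121 = 11 × 11, composite.

t = 12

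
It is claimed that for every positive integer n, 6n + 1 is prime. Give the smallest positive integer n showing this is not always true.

n = 4

A counterexample is any positive integer n such that 6n + 1 is not prime; we check each in order.
For n = 1, 2, 3 the conclusion holds.
n = 4: 6n + 1 = 25 = 5 × 5, composite.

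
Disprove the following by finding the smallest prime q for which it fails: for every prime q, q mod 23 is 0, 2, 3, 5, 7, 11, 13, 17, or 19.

q = 29

We need the least prime q for which the claim fails.
The first 9 eligible values, up to q = 23, all satisfy the conclusion.
q = 29: 29 mod 23 = 6 — not in {0, 2, 3, 5, 7, 11, 13, 17, 19}.
Hence q = 29 is a counterexample.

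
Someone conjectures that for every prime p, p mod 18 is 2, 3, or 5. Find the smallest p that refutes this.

p = 7

We need the least prime p for which the claim fails.
For p = 2, 3, 5 the conclusion holds.
p = 7: 7 mod 18 = 7 — not in {2, 3, 5}.
So p = 7 is the smallest counterexample.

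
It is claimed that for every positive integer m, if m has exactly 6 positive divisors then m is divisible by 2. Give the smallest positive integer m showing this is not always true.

A counterexample is any positive integer m such that m has exactly 6 positive divisors but m is not divisible by 2; we check each in order.
The first 6 eligible values, up to m = 44, all satisfy the conclusion.
m = 45: τ(45) = 6; 45 mod 2 = 1.
Hence m = 45 is a counterexample.

m = 45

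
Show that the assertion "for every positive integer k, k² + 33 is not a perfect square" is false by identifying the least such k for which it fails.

For k = 1, 2, 3 the conclusion holds.
k = 4: 4² + 33 = 49 = 7², a perfect square.
Hence k = 4 is a counterexample.

k = 4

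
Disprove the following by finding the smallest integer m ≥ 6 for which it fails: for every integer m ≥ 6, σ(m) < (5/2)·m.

Check each integer m ≥ 6 in order until the claim fails.
The first 18 eligible values, up to m = 23, all satisfy the conclusion.
m = 24: σ(24) = 60; 60 ≥ 60.

m = 24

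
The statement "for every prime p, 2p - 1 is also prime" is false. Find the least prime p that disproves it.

p = 5

We need the least prime p for which 2p - 1 is not prime.
p = 2: 2p - 1 = 3, prime.
p = 3: 2p - 1 = 5, prime.
p = 5: 2p - 1 = 9 = 3 × 3, not prime.
Thus p = 5 disproves the claim, and no smaller p works.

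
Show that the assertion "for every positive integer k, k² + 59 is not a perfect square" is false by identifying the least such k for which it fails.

k = 29

We need the least positive integer k for which k² + 59 is a perfect square.
For k = 1, 2, 3, 4, …, 26, 27, 28 the conclusion holds.
k = 29: 29² + 59 = 900 = 30², a perfect square.
Hence k = 29 is a counterexample.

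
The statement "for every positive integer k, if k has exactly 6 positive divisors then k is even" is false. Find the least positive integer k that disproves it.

For k = 12, 18, 20, 28, 32, 44 the conclusion holds.
k = 45: divisors of 45: 1, 3, 5, 9, 15, 45; 45 is odd.
So k = 45 is the smallest counterexample.

k = 45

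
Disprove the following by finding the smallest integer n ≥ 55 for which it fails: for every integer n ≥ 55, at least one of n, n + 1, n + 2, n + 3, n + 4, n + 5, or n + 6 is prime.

n = 90

We need the least integer n ≥ 55 for which n, n + 1, n + 2, n + 3, n + 4, n + 5, n + 6 are all composite.
For n = 55, 56, 57, 58, …, 87, 88, 89 the conclusion holds.
n = 90: 90 = 2 × 45; 91 = 7 × 13; 92 = 2 × 46; 93 = 3 × 31; 94 = 2 × 47; 95 = 5 × 19; 96 = 2 × 48 — all composite.
Thus n = 90 disproves the claim, and no smaller n works.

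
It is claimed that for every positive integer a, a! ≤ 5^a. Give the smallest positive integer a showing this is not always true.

A counterexample is any positive integer a such that a! > 5^a; we check each in order.
For a = 1, 2, 3, 4, …, 9, 10, 11 the conclusion holds.
a = 12: a! = 479001600 and 5^a = 244140625, so 479001600 > 244140625.

a = 12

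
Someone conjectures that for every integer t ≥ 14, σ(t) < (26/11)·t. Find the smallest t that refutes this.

Check each integer t ≥ 14 in order until the claim fails.
For t = 14, 15, 16, 17, 18, 19, 20, 21, 22, 23 the conclusion holds.
t = 24: σ(24) = 60; 60 ≥ 624/11.
Hence t = 24 is a counterexample.

t = 24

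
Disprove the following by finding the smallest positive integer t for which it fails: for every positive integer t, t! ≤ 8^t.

Check each positive integer t in order until t! > 8^t.
For t = 1, 2, 3, 4, …, 17, 18, 19 the conclusion holds.
t = 20: t! = 2432902008176640000 and 8^t = 1152921504606846976, so 2432902008176640000 > 1152921504606846976.
So t = 20 is the smallest counterexample.

t = 20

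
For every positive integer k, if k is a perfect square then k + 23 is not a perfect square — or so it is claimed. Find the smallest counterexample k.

We need the least positive integer k for which k is a perfect square but k + 23 is a perfect square.
For k = 1, 4, 9, 16, 25, 36, 49, 64, 81, 100 the conclusion holds.
k = 121: 121 = 11² and 121 + 23 = 144 = 12².

k = 121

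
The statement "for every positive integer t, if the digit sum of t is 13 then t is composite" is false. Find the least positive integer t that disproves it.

We need the least positive integer t for which the digit sum of t is 13 but t is prime.
t = 49: digit sum 13; 49 is composite.
t = 58: digit sum 13; 58 is composite.
t = 67: digit sum 13; 67 is prime, not composite.
Hence t = 67 is a counterexample.

t = 67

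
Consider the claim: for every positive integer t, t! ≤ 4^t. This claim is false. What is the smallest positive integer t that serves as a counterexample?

t = 9

Check each positive integer t in order until t! > 4^t.
t = 1: t! = 1 and 4^t = 4, so 1 ≤ 4.
t = 2: t! = 2 and 4^t = 16, so 2 ≤ 16.
t = 3: t! = 6 and 4^t = 64, so 6 ≤ 64.
t = 4: t! = 24 and 4^t = 256, so 24 ≤ 256.
t = 5: t! = 120 and 4^t = 1024, so 120 ≤ 1024.
t = 6: t! = 720 and 4^t = 4096, so 720 ≤ 4096.
t = 7: t! = 5040 and 4^t = 16384, so 5040 ≤ 16384.
t = 8: t! = 40320 and 4^t = 65536, so 40320 ≤ 65536.
t = 9: t! = 362880 and 4^t = 262144, so 362880 > 262144.
Hence t = 9 is a counterexample.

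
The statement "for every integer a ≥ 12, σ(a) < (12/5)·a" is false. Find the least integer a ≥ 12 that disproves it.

a = 24

A counterexample is any integer a ≥ 12 such that the claim fails; we check each in order.
The first 12 eligible values, up to a = 23, all satisfy the conclusion.
a = 24: σ(24) = 60; 60 ≥ 288/5.
So a = 24 is the smallest counterexample.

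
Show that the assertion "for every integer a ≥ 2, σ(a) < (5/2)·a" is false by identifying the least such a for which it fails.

a = 24

For a = 2, 3, 4, 5, …, 21, 22, 23 the conclusion holds.
a = 24: σ(24) = 60; 60 ≥ 60.
Thus a = 24 disproves the claim, and no smaller a works.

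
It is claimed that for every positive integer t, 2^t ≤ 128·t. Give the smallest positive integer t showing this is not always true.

The first 10 eligible values, up to t = 10, all satisfy the conclusion.
t = 11: 2^t = 2048 and 128·t = 1408, so 2048 > 1408.

t = 11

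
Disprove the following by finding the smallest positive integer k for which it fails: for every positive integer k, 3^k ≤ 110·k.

A counterexample is any positive integer k such that 3^k > 110·k; we check each in order.
k = 1: 3^k = 3 and 110·k = 110, so 3 ≤ 110.
k = 2: 3^k = 9 and 110·k = 220, so 9 ≤ 220.
k = 3: 3^k = 27 and 110·k = 330, so 27 ≤ 330.
k = 4: 3^k = 81 and 110·k = 440, so 81 ≤ 440.
k = 5: 3^k = 243 and 110·k = 550, so 243 ≤ 550.
k = 6: 3^k = 729 and 110·k = 660, so 729 > 660.
Hence k = 6 is a counterexample.

k = 6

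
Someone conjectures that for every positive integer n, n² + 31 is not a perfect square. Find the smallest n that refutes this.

For n = 1, 2, 3, 4, …, 12, 13, 14 the conclusion holds.
n = 15: 15² + 31 = 256 = 16², a perfect square.
Thus n = 15 disproves the claim, and no smaller n works.

n = 15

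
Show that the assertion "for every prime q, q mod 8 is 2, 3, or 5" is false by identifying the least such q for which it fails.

q = 7

Check each prime q in order until the claim fails.
q = 2: 2 mod 8 = 2.
q = 3: 3 mod 8 = 3.
q = 5: 5 mod 8 = 5.
q = 7: 7 mod 8 = 7 — not in {2, 3, 5}.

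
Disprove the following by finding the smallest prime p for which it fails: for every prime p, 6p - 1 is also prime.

p = 2: 6p - 1 = 11, prime.
p = 3: 6p - 1 = 17, prime.
p = 5: 6p - 1 = 29, prime.
p = 7: 6p - 1 = 41, prime.
p = 11: 6p - 1 = 65 = 5 × 13, not prime.
So p = 11 is the smallest counterexample.

p = 11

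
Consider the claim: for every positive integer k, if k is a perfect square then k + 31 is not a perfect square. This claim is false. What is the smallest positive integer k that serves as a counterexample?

For k = 1, 4, 9, 16, …, 144, 169, 196 the conclusion holds.
k = 225: 225 = 15² and 225 + 31 = 256 = 16².

k = 225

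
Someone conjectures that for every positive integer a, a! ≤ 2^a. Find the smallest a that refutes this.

We need the least positive integer a for which a! > 2^a.
a = 1: a! = 1 and 2^a = 2, so 1 ≤ 2.
a = 2: a! = 2 and 2^a = 4, so 2 ≤ 4.
a = 3: a! = 6 and 2^a = 8, so 6 ≤ 8.
a = 4: a! = 24 and 2^a = 16, so 24 > 16.

a = 4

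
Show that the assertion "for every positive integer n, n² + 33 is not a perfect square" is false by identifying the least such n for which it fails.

n = 4

A counterexample is any positive integer n such that n² + 33 is a perfect square; we check each in order.
n = 1: 1² + 33 = 34, not a perfect square.
n = 2: 2² + 33 = 37, not a perfect square.
n = 3: 3² + 33 = 42, not a perfect square.
n = 4: 4² + 33 = 49 = 7², a perfect square.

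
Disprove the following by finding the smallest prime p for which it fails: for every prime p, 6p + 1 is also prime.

Check each prime p in order until 6p + 1 is not prime.
For p = 2, 3, 5, 7, 11, 13, 17 the conclusion holds.
p = 19: 6p + 1 = 115 = 5 × 23, not prime.

p = 19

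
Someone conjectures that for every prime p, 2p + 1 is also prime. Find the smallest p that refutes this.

p = 2: 2p + 1 = 5, prime.
p = 3: 2p + 1 = 7, prime.
p = 5: 2p + 1 = 11, prime.
p = 7: 2p + 1 = 15 = 3 × 5, not prime.
So p = 7 is the smallest counterexample.

p = 7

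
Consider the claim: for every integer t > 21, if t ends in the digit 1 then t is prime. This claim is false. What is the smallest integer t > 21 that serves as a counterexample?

For t = 31, 41 the conclusion holds.
t = 51: 51 ends in 1; 51 = 3 × 17, composite.
Hence t = 51 is a counterexample.

t = 51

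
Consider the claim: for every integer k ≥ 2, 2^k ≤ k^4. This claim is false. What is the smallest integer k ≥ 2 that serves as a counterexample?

k = 17

We need the least integer k ≥ 2 for which 2^k > k^4.
The first 15 eligible values, up to k = 16, all satisfy the conclusion.
k = 17: 2^k = 131072 and k^4 = 83521, so 131072 > 83521.
Thus k = 17 disproves the claim, and no smaller k works.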